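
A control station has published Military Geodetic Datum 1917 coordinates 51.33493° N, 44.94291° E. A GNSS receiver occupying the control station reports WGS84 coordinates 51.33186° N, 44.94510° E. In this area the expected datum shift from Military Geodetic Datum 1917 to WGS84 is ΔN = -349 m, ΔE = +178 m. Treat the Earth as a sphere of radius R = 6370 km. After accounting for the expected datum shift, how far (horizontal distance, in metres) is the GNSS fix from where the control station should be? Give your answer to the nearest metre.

Observed coordinate differences: Δφ = -0.00307°, Δλ = +0.00219°.
Converting to metres (1° lat = 111177 m, cos φ = 0.624767): observed ΔN = -341.3 m, observed ΔE = 152.1 m.
Subtracting the expected shift leaves a residual of -341.3 − (-349) = 7.7 m north and 152.1 − (178) = -25.9 m east.
Residual distance = √(7.7² + (-25.9)²) = 27.0 m.

27 m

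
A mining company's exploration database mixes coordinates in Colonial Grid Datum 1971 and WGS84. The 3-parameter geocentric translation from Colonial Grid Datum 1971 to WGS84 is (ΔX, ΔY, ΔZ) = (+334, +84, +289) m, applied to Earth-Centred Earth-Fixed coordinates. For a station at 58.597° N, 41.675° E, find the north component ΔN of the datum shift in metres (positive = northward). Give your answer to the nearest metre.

At φ = 58.597°, λ = 41.675°: sin φ = 0.853524, cos φ = 0.521054, sin λ = 0.664905, cos λ = 0.746928.
ΔN = −sin φ cos λ·ΔX − sin φ sin λ·ΔY + cos φ·ΔZ = −(0.853524)(0.746928)(334) − (0.853524)(0.664905)(84) + (0.521054)(289) = -110.02 m.

ΔN = -110 m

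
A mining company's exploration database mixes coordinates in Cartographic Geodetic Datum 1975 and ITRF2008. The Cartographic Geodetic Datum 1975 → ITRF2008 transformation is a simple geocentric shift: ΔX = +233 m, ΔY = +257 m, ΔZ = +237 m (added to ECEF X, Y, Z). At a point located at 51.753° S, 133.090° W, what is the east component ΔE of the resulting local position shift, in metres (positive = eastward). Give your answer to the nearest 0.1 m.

ΔE = -5.4 m

The local east axis at (φ, λ) is (−sin λ, cos λ, 0), so ΔE = −sin(-133.090°)·233 + cos(-133.090°)·257 = -5.41 m.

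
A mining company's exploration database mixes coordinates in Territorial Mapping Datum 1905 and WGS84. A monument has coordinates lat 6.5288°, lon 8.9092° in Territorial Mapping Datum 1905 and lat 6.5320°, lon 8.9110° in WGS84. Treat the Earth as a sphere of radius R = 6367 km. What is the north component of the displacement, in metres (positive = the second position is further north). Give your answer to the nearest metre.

Δφ = 6.5320° − 6.5288° = +0.0032°; Δλ = 8.9110° − 8.9092° = +0.0018°.
1° along a meridian = πR/180 = 111125 m.
ΔN = Δφ × 111125 = 355.6 m; ΔE = Δλ × 111125 × cos(6.5288°) = +0.0018 × 111125 × 0.993515 = 198.7 m.

ΔN = 356 m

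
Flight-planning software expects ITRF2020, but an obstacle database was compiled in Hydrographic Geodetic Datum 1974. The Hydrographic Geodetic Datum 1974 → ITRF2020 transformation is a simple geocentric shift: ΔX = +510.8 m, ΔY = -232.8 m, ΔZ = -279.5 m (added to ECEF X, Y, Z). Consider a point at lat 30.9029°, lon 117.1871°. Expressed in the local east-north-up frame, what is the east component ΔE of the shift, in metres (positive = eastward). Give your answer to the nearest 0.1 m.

At φ = 30.9029°, λ = 117.1871°: sin φ = 0.513585, cos φ = 0.858039, sin λ = 0.889519, cos λ = -0.456898.
ΔE = −sin λ·ΔX + cos λ·ΔY = −(0.889519)·(510.8) + (-0.456898)·(-232.8) = -348.00 m.

ΔE = -348.0 m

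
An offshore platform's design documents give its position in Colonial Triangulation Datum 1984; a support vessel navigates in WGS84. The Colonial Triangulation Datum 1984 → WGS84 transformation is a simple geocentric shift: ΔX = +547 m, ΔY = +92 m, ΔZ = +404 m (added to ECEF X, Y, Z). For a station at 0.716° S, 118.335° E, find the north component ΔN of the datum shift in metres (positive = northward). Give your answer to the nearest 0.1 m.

ΔN = 401.7 m

The local north axis is (−sin φ cos λ, −sin φ sin λ, cos φ), giving ΔN = -3.244 + 1.012 + 403.968 = 401.74 m.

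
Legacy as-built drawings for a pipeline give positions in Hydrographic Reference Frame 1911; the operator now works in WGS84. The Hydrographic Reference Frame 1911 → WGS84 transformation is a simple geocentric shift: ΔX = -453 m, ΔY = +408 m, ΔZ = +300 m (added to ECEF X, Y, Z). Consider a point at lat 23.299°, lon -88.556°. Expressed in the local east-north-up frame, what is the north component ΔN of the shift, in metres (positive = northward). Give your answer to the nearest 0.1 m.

The local north axis is (−sin φ cos λ, −sin φ sin λ, cos φ), giving ΔN = 4.515 + 161.325 + 275.536 = 441.38 m.

ΔN = 441.4 m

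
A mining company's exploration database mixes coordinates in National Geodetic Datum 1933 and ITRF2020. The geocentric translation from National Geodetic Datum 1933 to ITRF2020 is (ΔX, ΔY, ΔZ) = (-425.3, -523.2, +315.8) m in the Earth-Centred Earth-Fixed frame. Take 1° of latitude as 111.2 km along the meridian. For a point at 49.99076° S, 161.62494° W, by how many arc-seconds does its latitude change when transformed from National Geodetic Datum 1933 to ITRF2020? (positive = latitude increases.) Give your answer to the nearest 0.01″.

sin φ = -0.765941, cos φ = 0.642911, sin λ = -0.315236, cos λ = -0.949013.
North component: ΔN = −sin φ cos λ·ΔX − sin φ sin λ·ΔY + cos φ·ΔZ = −(-0.765941)(-0.949013)(-425.3) − (-0.765941)(-0.315236)(-523.2) + (0.642911)(315.8) = 638.50 m.
1° of latitude spans 111200 m, so Δφ = 638.50 / 111200 × 3600 = 20.671″.

Δφ = 20.67″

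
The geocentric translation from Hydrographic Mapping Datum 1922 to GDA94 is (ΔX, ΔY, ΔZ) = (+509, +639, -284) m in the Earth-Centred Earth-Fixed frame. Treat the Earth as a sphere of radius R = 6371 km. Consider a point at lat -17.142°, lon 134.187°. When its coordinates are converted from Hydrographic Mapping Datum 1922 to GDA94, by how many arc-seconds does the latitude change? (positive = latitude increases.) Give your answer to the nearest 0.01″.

Δφ = -7.80″

sin φ = -0.294741, cos φ = 0.955577, sin λ = 0.717069, cos λ = -0.697002.
North component: ΔN = −sin φ cos λ·ΔX − sin φ sin λ·ΔY + cos φ·ΔZ = −(-0.294741)(-0.697002)(509) − (-0.294741)(0.717069)(639) + (0.955577)(-284) = -240.90 m.
1° of latitude spans πR/180 = 111195 m, so Δφ = -240.90 / 111195 × 3600 = -7.799″.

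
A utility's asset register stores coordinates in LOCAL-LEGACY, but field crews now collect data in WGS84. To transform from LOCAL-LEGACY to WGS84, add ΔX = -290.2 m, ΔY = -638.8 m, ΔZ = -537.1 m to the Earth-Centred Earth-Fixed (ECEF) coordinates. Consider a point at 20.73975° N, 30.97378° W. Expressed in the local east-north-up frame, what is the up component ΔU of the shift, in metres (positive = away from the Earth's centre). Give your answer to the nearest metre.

ΔU = -115 m

At φ = 20.73975°, λ = -30.97378°: sin φ = 0.354124, cos φ = 0.935199, sin λ = -0.514646, cos λ = 0.857403.
ΔU = cos φ cos λ·ΔX + cos φ sin λ·ΔY + sin φ·ΔZ = (0.935199)(0.857403)(-290.2) + (0.935199)(-0.514646)(-638.8) + (0.354124)(-537.1) = -115.44 m.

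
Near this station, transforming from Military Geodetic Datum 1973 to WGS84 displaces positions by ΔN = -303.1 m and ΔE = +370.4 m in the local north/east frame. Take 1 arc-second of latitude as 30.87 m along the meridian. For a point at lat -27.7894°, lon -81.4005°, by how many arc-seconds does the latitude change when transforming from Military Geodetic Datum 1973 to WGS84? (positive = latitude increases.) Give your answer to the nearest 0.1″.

Δφ = -9.8″

1″ of latitude = 30.87 m, so Δφ = -303.1 / 30.87 = -9.819″.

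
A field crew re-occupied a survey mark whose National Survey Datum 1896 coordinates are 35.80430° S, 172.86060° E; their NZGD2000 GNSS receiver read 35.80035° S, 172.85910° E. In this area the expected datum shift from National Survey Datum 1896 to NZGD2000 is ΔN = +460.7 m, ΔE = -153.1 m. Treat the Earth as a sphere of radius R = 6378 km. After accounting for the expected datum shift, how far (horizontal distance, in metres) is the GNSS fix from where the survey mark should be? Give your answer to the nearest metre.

Observed coordinate differences: Δφ = +0.00395°, Δλ = -0.00150°.
Converting to metres (1° lat = 111317 m, cos φ = 0.811020): observed ΔN = 439.7 m, observed ΔE = -135.4 m.
Subtracting the expected shift leaves a residual of 439.7 − (460.7) = -21.0 m north and -135.4 − (-153.1) = 17.7 m east.
Residual distance = √((-21.0)² + 17.7²) = 27.4 m.

27 m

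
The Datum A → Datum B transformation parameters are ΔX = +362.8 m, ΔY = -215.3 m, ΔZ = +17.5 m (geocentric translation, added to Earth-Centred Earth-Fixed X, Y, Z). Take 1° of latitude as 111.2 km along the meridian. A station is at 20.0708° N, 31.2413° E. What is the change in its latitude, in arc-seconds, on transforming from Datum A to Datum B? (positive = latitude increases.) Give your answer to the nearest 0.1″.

Δφ = -1.7″

sin φ = 0.343181, cos φ = 0.939269, sin λ = 0.518643, cos λ = 0.854991.
North component: ΔN = −sin φ cos λ·ΔX − sin φ sin λ·ΔY + cos φ·ΔZ = −(0.343181)(0.854991)(362.8) − (0.343181)(0.518643)(-215.3) + (0.939269)(17.5) = -51.69 m.
1° of latitude spans 111200 m, so Δφ = -51.69 / 111200 × 3600 = -1.674″.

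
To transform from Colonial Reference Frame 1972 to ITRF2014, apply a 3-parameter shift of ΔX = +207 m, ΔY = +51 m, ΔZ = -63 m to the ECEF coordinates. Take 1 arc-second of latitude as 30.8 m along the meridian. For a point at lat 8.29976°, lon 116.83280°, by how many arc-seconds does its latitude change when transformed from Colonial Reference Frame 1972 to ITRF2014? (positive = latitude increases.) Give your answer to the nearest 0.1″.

sin φ = 0.144352, cos φ = 0.989526, sin λ = 0.892328, cos λ = -0.451388.
North component: ΔN = −sin φ cos λ·ΔX − sin φ sin λ·ΔY + cos φ·ΔZ = −(0.144352)(-0.451388)(207) − (0.144352)(0.892328)(51) + (0.989526)(-63) = -55.42 m.
1° of latitude spans 3600 × 30.80 = 110880 m, so Δφ = -55.42 / 110880 × 3600 = -1.799″.

Δφ = -1.8″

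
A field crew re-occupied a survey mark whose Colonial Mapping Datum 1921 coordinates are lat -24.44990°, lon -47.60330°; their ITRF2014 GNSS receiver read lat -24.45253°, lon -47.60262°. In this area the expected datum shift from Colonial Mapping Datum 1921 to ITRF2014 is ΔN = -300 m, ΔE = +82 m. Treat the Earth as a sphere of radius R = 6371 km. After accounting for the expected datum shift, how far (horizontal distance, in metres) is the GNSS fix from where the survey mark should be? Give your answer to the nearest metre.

15 m

Observed coordinate differences: Δφ = -0.00263°, Δλ = +0.00068°.
Converting to metres (1° lat = 111195 m, cos φ = 0.910324): observed ΔN = -292.4 m, observed ΔE = 68.8 m.
Subtracting the expected shift leaves a residual of -292.4 − (-300) = 7.6 m north and 68.8 − (82) = -13.2 m east.
Residual distance = √(7.6² + (-13.2)²) = 15.2 m.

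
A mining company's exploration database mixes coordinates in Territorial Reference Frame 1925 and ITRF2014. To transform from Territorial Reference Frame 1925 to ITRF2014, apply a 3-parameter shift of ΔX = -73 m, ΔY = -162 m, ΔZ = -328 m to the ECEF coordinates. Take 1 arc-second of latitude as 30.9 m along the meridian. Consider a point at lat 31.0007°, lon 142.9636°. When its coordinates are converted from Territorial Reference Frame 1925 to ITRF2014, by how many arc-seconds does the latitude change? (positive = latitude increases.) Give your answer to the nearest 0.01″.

sin φ = 0.515049, cos φ = 0.857161, sin λ = 0.602322, cos λ = -0.798253.
North component: ΔN = −sin φ cos λ·ΔX − sin φ sin λ·ΔY + cos φ·ΔZ = −(0.515049)(-0.798253)(-73) − (0.515049)(0.602322)(-162) + (0.857161)(-328) = -260.91 m.
1° of latitude spans 3600 × 30.90 = 111240 m, so Δφ = -260.91 / 111240 × 3600 = -8.444″.

Δφ = -8.44″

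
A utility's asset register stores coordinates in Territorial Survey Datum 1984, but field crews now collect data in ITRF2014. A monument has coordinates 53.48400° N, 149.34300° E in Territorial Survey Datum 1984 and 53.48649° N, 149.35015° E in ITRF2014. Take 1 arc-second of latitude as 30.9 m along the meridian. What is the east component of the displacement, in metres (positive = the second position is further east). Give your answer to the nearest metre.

ΔE = 473 m

Δφ = 53.48649° − 53.48400° = +0.00249°; Δλ = 149.35015° − 149.34300° = +0.00715°.
1° of latitude = 3600 × 30.90 = 111240 m.
ΔN = Δφ × 111240 = 277.0 m; ΔE = Δλ × 111240 × cos(53.48400°) = +0.00715 × 111240 × 0.595047 = 473.3 m.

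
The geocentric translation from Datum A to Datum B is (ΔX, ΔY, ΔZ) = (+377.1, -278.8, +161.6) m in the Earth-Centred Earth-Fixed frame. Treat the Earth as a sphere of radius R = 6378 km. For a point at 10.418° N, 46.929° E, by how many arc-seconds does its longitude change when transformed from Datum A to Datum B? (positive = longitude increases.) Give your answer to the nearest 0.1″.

sin φ = 0.180828, cos φ = 0.983515, sin λ = 0.730508, cos λ = 0.682904.
East component: ΔE = −sin λ·ΔX + cos λ·ΔY = −(0.730508)(377.1) + (0.682904)(-278.8) = -465.87 m.
1° of latitude spans πR/180 = 111317 m; at latitude φ, 1° of longitude spans that × cos φ = 109482.0 m, so Δλ = -465.87 / 109482.0 × 3600 = -15.319″.

Δλ = -15.3″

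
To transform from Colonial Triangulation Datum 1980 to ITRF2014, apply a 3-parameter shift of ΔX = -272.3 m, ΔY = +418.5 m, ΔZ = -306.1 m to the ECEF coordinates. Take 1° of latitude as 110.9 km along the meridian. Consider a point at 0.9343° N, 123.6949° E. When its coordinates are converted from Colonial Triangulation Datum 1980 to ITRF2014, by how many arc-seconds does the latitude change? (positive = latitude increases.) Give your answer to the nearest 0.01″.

sin φ = 0.016306, cos φ = 0.999867, sin λ = 0.832004, cos λ = -0.554770.
North component: ΔN = −sin φ cos λ·ΔX − sin φ sin λ·ΔY + cos φ·ΔZ = −(0.016306)(-0.554770)(-272.3) − (0.016306)(0.832004)(418.5) + (0.999867)(-306.1) = -314.20 m.
1° of latitude spans 110900 m, so Δφ = -314.20 / 110900 × 3600 = -10.199″.

Δφ = -10.20″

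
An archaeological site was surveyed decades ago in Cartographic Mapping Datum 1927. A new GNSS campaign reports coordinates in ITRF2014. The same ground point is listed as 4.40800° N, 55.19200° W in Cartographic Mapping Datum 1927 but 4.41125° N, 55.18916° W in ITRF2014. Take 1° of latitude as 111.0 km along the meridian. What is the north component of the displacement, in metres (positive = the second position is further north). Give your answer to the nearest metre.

ΔN = 361 m

Δφ = 4.41125° − 4.40800° = +0.00325°; Δλ = -55.18916° − -55.19200° = +0.00284°.
ΔN = Δφ × 111000 = 360.7 m; ΔE = Δλ × 111000 × cos(4.40800°) = +0.00284 × 111000 × 0.997042 = 314.3 m.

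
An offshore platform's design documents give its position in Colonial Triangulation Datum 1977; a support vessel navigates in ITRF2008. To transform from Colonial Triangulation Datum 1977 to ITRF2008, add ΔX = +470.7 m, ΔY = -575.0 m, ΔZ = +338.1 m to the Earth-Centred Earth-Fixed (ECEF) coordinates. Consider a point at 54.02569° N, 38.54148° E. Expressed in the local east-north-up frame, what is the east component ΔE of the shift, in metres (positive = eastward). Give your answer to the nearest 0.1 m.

ΔE = -743.0 m

At φ = 54.02569°, λ = 38.54148°: sin φ = 0.809280, cos φ = 0.587422, sin λ = 0.623081, cos λ = 0.782157.
ΔE = −sin λ·ΔX + cos λ·ΔY = −(0.623081)·(470.7) + (0.782157)·(-575.0) = -743.02 m.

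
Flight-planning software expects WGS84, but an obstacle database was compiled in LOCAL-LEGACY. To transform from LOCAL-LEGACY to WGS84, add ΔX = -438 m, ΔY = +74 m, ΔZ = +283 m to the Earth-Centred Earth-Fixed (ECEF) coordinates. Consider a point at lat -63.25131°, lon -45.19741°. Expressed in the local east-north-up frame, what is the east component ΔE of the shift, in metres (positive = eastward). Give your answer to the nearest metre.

The local east axis at (φ, λ) is (−sin λ, cos λ, 0), so ΔE = −sin(-45.19741°)·(-438) + cos(-45.19741°)·74 = -258.63 m.

ΔE = -259 m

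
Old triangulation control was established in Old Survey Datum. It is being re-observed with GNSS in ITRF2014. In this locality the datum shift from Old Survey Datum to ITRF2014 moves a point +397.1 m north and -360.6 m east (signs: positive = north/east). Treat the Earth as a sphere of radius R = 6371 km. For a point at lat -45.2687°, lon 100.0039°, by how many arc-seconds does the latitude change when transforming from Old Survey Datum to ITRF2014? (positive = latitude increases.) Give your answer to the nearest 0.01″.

Δφ = 12.86″

On a sphere of radius R, 1 rad of latitude = R, so Δφ = ΔN / R = 397.1 / 6371000 = 6.2329e-05 rad = 12.856″.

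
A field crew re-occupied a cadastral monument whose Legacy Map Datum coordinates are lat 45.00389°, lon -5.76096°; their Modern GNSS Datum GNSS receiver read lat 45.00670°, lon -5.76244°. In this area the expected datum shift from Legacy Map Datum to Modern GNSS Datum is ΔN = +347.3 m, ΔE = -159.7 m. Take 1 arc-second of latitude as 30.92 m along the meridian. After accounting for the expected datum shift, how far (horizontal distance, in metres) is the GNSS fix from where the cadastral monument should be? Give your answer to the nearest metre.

55 m

Observed coordinate differences: Δφ = +0.00281°, Δλ = -0.00148°.
Converting to metres (1° lat = 111312 m, cos φ = 0.707059): observed ΔN = 312.8 m, observed ΔE = -116.5 m.
Subtracting the expected shift leaves a residual of 312.8 − (347.3) = -34.5 m north and -116.5 − (-159.7) = 43.2 m east.
Residual distance = √((-34.5)² + 43.2²) = 55.3 m.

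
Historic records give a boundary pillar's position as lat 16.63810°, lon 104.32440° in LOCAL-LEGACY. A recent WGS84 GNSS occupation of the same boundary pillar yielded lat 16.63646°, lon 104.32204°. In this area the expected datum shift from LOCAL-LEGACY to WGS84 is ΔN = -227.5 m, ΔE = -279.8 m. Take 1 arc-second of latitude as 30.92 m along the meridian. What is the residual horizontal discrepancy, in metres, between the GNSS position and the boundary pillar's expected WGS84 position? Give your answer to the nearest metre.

53 m

Observed coordinate differences: Δφ = -0.00164°, Δλ = -0.00236°.
Converting to metres (1° lat = 111312 m, cos φ = 0.958132): observed ΔN = -182.6 m, observed ΔE = -251.7 m.
Subtracting the expected shift leaves a residual of -182.6 − (-227.5) = 44.9 m north and -251.7 − (-279.8) = 28.1 m east.
Residual distance = √(44.9² + 28.1²) = 53.0 m.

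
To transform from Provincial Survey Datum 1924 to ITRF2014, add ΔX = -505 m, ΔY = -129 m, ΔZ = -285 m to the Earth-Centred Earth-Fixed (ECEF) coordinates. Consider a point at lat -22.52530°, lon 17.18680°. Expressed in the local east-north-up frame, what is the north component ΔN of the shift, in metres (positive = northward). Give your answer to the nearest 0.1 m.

ΔN = -462.7 m

At φ = -22.52530°, λ = 17.18680°: sin φ = -0.383091, cos φ = 0.923710, sin λ = 0.295488, cos λ = 0.955346.
ΔN = −sin φ cos λ·ΔX − sin φ sin λ·ΔY + cos φ·ΔZ = −(-0.383091)(0.955346)(-505) − (-0.383091)(0.295488)(-129) + (0.923710)(-285) = -462.68 m.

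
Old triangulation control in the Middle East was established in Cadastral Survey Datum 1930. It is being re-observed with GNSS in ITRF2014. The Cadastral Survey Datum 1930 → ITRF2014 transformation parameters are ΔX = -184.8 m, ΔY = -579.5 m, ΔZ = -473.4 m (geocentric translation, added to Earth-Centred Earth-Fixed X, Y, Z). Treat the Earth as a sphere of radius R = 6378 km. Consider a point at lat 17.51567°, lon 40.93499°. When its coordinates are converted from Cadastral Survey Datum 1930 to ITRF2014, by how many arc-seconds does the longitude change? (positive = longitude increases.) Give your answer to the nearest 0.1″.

sin φ = 0.300967, cos φ = 0.953635, sin λ = 0.655202, cos λ = 0.755453.
East component: ΔE = −sin λ·ΔX + cos λ·ΔY = −(0.655202)(-184.8) + (0.755453)(-579.5) = -316.70 m.
1° of latitude spans πR/180 = 111317 m; at latitude φ, 1° of longitude spans that × cos φ = 106155.8 m, so Δλ = -316.70 / 106155.8 × 3600 = -10.740″.

Δλ = -10.7″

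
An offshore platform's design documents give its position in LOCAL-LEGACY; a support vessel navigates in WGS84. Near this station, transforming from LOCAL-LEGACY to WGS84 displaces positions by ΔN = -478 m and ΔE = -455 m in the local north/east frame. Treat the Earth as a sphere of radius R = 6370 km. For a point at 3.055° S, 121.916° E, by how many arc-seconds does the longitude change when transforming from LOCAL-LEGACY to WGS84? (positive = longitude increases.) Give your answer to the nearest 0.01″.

At latitude -3.055°, cos φ = 0.998579.
One radian of longitude at latitude φ spans R cos φ, so Δλ = ΔE / (R cos φ) = -455.0 / (6370000 × 0.998579) = -7.1530e-05 rad = -14.754″.

Δλ = -14.75″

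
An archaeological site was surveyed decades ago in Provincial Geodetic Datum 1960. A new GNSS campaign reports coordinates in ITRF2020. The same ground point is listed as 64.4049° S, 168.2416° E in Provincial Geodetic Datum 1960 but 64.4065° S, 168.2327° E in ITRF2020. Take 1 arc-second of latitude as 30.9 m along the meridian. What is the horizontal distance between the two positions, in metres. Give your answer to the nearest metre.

Δφ = -64.4065° − -64.4049° = -0.0016°; Δλ = 168.2327° − 168.2416° = -0.0089°.
1° of latitude = 3600 × 30.90 = 111240 m.
ΔN = Δφ × 111240 = -178.0 m; ΔE = Δλ × 111240 × cos(-64.4049°) = -0.0089 × 111240 × 0.432009 = -427.7 m.
Distance = √(ΔE² + ΔN²) = √((-427.7)² + (-178.0)²) = 463.3 m.

463 m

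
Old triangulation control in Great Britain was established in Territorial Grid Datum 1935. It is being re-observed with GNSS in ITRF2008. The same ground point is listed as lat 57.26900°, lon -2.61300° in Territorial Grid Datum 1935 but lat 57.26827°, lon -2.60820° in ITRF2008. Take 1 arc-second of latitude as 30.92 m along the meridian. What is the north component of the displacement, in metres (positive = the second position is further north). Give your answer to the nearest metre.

ΔN = -81 m

Δφ = 57.26827° − 57.26900° = -0.00073°; Δλ = -2.60820° − -2.61300° = +0.00480°.
1° of latitude = 3600 × 30.92 = 111312 m.
ΔN = Δφ × 111312 = -81.3 m; ΔE = Δλ × 111312 × cos(57.26900°) = +0.00480 × 111312 × 0.540696 = 288.9 m.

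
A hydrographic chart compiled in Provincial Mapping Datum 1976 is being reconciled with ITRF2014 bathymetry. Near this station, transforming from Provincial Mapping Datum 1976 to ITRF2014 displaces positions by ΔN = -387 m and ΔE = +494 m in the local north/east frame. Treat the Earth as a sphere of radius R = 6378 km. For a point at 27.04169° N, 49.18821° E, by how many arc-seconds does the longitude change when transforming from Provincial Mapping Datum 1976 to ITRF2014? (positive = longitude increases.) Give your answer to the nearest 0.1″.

At latitude 27.04169°, cos φ = 0.890676.
One radian of longitude at latitude φ spans R cos φ, so Δλ = ΔE / (R cos φ) = 494.0 / (6378000 × 0.890676) = 8.6961e-05 rad = 17.937″.

Δλ = 17.9″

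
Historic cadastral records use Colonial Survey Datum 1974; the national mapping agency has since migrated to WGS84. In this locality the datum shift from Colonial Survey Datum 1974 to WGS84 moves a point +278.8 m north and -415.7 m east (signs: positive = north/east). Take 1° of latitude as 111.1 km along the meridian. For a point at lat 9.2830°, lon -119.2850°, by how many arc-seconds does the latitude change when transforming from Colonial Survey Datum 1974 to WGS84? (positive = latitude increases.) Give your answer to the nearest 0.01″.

1° of latitude = 111.1 km, so Δφ = 278.8 / 111100 = 0.0025095° = 9.034″.

Δφ = 9.03″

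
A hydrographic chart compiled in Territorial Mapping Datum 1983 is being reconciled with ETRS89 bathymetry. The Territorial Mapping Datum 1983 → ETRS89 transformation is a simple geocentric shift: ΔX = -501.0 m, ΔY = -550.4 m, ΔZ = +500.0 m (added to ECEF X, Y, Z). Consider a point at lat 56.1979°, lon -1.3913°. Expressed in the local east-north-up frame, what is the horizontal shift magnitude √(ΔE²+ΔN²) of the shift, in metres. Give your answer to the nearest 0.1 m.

At φ = 56.1979°, λ = -1.3913°: sin φ = 0.830964, cos φ = 0.556326, sin λ = -0.024280, cos λ = 0.999705.
ΔE = −sin λ·ΔX + cos λ·ΔY = −(-0.024280)·(-501.0) + (0.999705)·(-550.4) = -562.40 m.
ΔN = −sin φ cos λ·ΔX − sin φ sin λ·ΔY + cos φ·ΔZ = −(0.830964)(0.999705)(-501.0) − (0.830964)(-0.024280)(-550.4) + (0.556326)(500.0) = 683.25 m.
Horizontal magnitude = √(ΔE² + ΔN²) = √((-562.40)² + 683.25²) = 884.94 m.

884.9 m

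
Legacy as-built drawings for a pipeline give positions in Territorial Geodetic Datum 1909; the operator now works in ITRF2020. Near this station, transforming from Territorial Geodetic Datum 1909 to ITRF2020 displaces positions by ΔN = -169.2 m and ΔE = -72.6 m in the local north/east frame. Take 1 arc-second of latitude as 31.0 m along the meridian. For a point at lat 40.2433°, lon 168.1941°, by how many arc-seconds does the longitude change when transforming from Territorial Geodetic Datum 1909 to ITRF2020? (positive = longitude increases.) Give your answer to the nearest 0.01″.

At latitude 40.2433°, cos φ = 0.763308.
1″ of longitude at this latitude = 31.00 × cos φ = 23.6625 m, so Δλ = -72.6 / 23.6625 = -3.068″.

Δλ = -3.07″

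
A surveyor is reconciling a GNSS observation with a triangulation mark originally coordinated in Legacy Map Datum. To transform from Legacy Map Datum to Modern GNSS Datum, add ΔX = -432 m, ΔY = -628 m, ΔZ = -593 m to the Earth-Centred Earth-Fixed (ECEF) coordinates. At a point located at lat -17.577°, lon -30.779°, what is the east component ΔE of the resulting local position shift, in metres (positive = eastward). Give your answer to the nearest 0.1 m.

The local east axis at (φ, λ) is (−sin λ, cos λ, 0), so ΔE = −sin(-30.779°)·(-432) + cos(-30.779°)·(-628) = -760.61 m.

ΔE = -760.6 m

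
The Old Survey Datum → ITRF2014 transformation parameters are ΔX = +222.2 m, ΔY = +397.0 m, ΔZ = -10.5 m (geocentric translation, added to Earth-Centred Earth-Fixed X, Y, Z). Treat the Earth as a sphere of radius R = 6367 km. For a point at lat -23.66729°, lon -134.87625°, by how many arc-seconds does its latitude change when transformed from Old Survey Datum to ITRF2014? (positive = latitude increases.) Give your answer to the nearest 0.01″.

sin φ = -0.401425, cos φ = 0.915892, sin λ = -0.708632, cos λ = -0.705578.
North component: ΔN = −sin φ cos λ·ΔX − sin φ sin λ·ΔY + cos φ·ΔZ = −(-0.401425)(-0.705578)(222.2) − (-0.401425)(-0.708632)(397.0) + (0.915892)(-10.5) = -185.48 m.
1° of latitude spans πR/180 = 111125 m, so Δφ = -185.48 / 111125 × 3600 = -6.009″.

Δφ = -6.01″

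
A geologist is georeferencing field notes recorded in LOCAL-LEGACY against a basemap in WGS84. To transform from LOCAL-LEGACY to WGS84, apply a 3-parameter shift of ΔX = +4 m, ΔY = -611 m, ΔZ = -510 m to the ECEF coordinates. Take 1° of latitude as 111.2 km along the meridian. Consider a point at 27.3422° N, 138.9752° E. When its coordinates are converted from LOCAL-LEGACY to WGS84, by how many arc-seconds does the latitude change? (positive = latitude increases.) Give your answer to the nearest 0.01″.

sin φ = 0.459304, cos φ = 0.888279, sin λ = 0.656386, cos λ = -0.754426.
North component: ΔN = −sin φ cos λ·ΔX − sin φ sin λ·ΔY + cos φ·ΔZ = −(0.459304)(-0.754426)(4) − (0.459304)(0.656386)(-611) + (0.888279)(-510) = -267.43 m.
1° of latitude spans 111200 m, so Δφ = -267.43 / 111200 × 3600 = -8.658″.

Δφ = -8.66″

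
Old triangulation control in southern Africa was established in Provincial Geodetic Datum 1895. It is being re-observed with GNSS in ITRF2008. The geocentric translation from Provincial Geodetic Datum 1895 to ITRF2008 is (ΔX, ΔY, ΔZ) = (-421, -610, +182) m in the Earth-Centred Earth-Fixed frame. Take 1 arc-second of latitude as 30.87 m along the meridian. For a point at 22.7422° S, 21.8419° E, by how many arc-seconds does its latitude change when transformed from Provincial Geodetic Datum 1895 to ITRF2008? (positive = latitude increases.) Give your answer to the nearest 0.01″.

Δφ = -2.30″

sin φ = -0.386585, cos φ = 0.922254, sin λ = 0.372047, cos λ = 0.928214.
North component: ΔN = −sin φ cos λ·ΔX − sin φ sin λ·ΔY + cos φ·ΔZ = −(-0.386585)(0.928214)(-421) − (-0.386585)(0.372047)(-610) + (0.922254)(182) = -70.95 m.
1° of latitude spans 3600 × 30.87 = 111132 m, so Δφ = -70.95 / 111132 × 3600 = -2.298″.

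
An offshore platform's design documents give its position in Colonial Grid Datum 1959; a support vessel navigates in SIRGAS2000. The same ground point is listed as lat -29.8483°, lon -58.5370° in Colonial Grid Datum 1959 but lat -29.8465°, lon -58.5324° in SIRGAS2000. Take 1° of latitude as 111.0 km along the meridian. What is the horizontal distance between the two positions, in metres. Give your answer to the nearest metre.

486 m

Δφ = -29.8465° − -29.8483° = +0.0018°; Δλ = -58.5324° − -58.5370° = +0.0046°.
ΔN = Δφ × 111000 = 199.8 m; ΔE = Δλ × 111000 × cos(-29.8483°) = +0.0046 × 111000 × 0.867346 = 442.9 m.
Distance = √(ΔE² + ΔN²) = √(442.9² + 199.8²) = 485.9 m.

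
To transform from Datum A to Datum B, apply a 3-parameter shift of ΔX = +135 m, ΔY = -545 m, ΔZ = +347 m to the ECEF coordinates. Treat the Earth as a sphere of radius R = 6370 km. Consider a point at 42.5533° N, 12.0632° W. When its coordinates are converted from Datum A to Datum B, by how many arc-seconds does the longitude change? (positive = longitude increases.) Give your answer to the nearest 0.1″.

sin φ = 0.676276, cos φ = 0.736649, sin λ = -0.208991, cos λ = 0.977918.
East component: ΔE = −sin λ·ΔX + cos λ·ΔY = −(-0.208991)(135) + (0.977918)(-545) = -504.75 m.
1° of latitude spans πR/180 = 111177 m; at latitude φ, 1° of longitude spans that × cos φ = 81898.7 m, so Δλ = -504.75 / 81898.7 × 3600 = -22.187″.

Δλ = -22.2″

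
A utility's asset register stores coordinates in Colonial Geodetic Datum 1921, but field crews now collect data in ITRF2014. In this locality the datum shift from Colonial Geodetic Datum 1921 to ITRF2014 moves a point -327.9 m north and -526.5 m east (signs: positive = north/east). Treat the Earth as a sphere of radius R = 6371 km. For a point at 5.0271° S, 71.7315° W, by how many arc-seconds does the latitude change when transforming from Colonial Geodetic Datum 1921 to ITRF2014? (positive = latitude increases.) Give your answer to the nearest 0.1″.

On a sphere of radius R, 1 rad of latitude = R, so Δφ = ΔN / R = -327.9 / 6371000 = -5.1468e-05 rad = -10.616″.

Δφ = -10.6″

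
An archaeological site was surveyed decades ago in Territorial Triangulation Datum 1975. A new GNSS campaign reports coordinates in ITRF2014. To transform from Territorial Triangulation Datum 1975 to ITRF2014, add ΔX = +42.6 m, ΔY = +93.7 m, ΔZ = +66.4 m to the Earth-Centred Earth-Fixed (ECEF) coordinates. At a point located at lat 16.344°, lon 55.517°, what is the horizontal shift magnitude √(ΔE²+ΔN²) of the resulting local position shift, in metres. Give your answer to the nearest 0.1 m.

The local east axis at (φ, λ) is (−sin λ, cos λ, 0), so ΔE = −sin(55.517°)·42.6 + cos(55.517°)·93.7 = 17.93 m.
The local north axis is (−sin φ cos λ, −sin φ sin λ, cos φ), giving ΔN = -6.787 − 21.735 + 63.717 = 35.20 m.
Horizontal magnitude = √(ΔE² + ΔN²) = √(17.93² + 35.20²) = 39.50 m.

39.5 m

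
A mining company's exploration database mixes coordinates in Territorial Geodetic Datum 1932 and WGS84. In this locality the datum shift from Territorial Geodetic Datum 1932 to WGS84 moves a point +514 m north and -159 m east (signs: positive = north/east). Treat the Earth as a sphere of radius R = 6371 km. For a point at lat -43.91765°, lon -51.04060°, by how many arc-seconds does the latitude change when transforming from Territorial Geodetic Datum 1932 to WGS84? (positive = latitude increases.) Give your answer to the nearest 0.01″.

On a sphere of radius R, 1 rad of latitude = R, so Δφ = ΔN / R = 514.0 / 6371000 = 8.0678e-05 rad = 16.641″.

Δφ = 16.64″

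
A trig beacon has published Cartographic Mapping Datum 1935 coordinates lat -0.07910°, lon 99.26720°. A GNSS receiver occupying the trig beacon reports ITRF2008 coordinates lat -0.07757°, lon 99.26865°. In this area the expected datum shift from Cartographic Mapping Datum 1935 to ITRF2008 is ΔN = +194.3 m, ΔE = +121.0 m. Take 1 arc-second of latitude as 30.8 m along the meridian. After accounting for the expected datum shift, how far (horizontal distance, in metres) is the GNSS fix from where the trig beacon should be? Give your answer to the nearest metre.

47 m

Observed coordinate differences: Δφ = +0.00153°, Δλ = +0.00145°.
Converting to metres (1° lat = 110880 m, cos φ = 0.999999): observed ΔN = 169.6 m, observed ΔE = 160.8 m.
Subtracting the expected shift leaves a residual of 169.6 − (194.3) = -24.7 m north and 160.8 − (121.0) = 39.8 m east.
Residual distance = √((-24.7)² + 39.8²) = 46.8 m.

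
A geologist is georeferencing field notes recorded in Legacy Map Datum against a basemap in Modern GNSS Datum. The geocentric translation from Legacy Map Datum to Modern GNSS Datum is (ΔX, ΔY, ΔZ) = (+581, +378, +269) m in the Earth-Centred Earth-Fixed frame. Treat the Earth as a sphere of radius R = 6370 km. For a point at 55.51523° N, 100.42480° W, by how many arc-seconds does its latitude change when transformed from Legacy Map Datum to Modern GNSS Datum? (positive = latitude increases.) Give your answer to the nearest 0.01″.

Δφ = 17.66″

sin φ = 0.824277, cos φ = 0.566187, sin λ = -0.983493, cos λ = -0.180945.
North component: ΔN = −sin φ cos λ·ΔX − sin φ sin λ·ΔY + cos φ·ΔZ = −(0.824277)(-0.180945)(581) − (0.824277)(-0.983493)(378) + (0.566187)(269) = 545.39 m.
1° of latitude spans πR/180 = 111177 m, so Δφ = 545.39 / 111177 × 3600 = 17.660″.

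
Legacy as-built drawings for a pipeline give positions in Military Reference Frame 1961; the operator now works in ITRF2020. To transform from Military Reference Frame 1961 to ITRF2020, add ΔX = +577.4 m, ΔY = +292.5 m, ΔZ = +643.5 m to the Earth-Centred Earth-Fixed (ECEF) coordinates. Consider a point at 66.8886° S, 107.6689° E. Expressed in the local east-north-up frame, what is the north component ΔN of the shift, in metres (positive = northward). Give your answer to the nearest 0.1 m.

ΔN = 347.7 m

The local north axis is (−sin φ cos λ, −sin φ sin λ, cos φ), giving ΔN = -161.185 + 256.334 + 252.587 = 347.74 m.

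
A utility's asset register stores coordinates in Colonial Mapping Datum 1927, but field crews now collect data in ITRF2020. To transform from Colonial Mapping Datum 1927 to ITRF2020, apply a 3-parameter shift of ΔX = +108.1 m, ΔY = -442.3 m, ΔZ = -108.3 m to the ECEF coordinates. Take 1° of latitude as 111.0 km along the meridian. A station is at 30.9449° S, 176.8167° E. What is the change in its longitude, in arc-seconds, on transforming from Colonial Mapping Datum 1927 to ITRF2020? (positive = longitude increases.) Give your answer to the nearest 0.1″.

Δλ = 16.5″

sin φ = -0.514214, cos φ = 0.857662, sin λ = 0.055530, cos λ = -0.998457.
East component: ΔE = −sin λ·ΔX + cos λ·ΔY = −(0.055530)(108.1) + (-0.998457)(-442.3) = 435.61 m.
1° of latitude spans 111000 m; at latitude φ, 1° of longitude spans that × cos φ = 95200.5 m, so Δλ = 435.61 / 95200.5 × 3600 = 16.473″.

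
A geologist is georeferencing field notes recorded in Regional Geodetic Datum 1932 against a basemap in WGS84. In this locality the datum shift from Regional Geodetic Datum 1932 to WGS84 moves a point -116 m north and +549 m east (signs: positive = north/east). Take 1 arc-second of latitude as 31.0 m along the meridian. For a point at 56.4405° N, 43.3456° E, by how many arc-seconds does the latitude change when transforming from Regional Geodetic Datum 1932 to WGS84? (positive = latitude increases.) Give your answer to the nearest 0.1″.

Δφ = -3.7″

1″ of latitude = 31.00 m, so Δφ = -116.0 / 31.00 = -3.742″.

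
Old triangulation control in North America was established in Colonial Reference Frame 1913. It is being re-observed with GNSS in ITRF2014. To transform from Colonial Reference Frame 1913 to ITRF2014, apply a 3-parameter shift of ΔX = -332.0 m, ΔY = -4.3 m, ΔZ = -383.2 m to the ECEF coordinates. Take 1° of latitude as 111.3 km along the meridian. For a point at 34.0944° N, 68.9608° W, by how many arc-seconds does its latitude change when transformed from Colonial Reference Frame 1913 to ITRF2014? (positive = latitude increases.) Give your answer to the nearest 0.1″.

Δφ = -8.2″

sin φ = 0.560558, cos φ = 0.828115, sin λ = -0.933335, cos λ = 0.359007.
North component: ΔN = −sin φ cos λ·ΔX − sin φ sin λ·ΔY + cos φ·ΔZ = −(0.560558)(0.359007)(-332.0) − (0.560558)(-0.933335)(-4.3) + (0.828115)(-383.2) = -252.77 m.
1° of latitude spans 111300 m, so Δφ = -252.77 / 111300 × 3600 = -8.176″.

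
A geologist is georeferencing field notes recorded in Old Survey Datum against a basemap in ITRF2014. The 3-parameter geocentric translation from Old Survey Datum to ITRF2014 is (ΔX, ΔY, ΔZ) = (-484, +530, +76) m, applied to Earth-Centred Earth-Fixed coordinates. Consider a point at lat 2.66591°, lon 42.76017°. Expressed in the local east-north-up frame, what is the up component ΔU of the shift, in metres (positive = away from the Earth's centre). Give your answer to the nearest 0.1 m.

ΔU = 8.0 m

At φ = 2.66591°, λ = 42.76017°: sin φ = 0.046512, cos φ = 0.998918, sin λ = 0.678931, cos λ = 0.734202.
ΔU = cos φ cos λ·ΔX + cos φ sin λ·ΔY + sin φ·ΔZ = (0.998918)(0.734202)(-484) + (0.998918)(0.678931)(530) + (0.046512)(76) = 8.01 m.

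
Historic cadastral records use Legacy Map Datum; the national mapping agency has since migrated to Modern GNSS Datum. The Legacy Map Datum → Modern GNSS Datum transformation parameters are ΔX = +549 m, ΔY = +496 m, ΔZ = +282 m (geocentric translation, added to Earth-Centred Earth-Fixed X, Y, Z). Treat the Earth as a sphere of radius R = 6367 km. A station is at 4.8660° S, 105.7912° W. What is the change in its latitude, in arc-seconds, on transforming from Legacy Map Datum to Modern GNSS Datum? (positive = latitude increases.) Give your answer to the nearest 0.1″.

sin φ = -0.084826, cos φ = 0.996396, sin λ = -0.962260, cos λ = -0.272132.
North component: ΔN = −sin φ cos λ·ΔX − sin φ sin λ·ΔY + cos φ·ΔZ = −(-0.084826)(-0.272132)(549) − (-0.084826)(-0.962260)(496) + (0.996396)(282) = 227.82 m.
1° of latitude spans πR/180 = 111125 m, so Δφ = 227.82 / 111125 × 3600 = 7.381″.

Δφ = 7.4″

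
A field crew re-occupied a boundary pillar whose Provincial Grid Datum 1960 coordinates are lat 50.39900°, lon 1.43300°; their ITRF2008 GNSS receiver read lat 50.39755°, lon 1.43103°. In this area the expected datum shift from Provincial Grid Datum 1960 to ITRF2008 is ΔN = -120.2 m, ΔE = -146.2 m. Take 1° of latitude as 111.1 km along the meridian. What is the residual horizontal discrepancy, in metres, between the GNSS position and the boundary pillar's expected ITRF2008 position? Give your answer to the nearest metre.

41 m

Observed coordinate differences: Δφ = -0.00145°, Δλ = -0.00197°.
Converting to metres (1° lat = 111100 m, cos φ = 0.637437): observed ΔN = -161.1 m, observed ΔE = -139.5 m.
Subtracting the expected shift leaves a residual of -161.1 − (-120.2) = -40.9 m north and -139.5 − (-146.2) = 6.7 m east.
Residual distance = √((-40.9)² + 6.7²) = 41.4 m.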